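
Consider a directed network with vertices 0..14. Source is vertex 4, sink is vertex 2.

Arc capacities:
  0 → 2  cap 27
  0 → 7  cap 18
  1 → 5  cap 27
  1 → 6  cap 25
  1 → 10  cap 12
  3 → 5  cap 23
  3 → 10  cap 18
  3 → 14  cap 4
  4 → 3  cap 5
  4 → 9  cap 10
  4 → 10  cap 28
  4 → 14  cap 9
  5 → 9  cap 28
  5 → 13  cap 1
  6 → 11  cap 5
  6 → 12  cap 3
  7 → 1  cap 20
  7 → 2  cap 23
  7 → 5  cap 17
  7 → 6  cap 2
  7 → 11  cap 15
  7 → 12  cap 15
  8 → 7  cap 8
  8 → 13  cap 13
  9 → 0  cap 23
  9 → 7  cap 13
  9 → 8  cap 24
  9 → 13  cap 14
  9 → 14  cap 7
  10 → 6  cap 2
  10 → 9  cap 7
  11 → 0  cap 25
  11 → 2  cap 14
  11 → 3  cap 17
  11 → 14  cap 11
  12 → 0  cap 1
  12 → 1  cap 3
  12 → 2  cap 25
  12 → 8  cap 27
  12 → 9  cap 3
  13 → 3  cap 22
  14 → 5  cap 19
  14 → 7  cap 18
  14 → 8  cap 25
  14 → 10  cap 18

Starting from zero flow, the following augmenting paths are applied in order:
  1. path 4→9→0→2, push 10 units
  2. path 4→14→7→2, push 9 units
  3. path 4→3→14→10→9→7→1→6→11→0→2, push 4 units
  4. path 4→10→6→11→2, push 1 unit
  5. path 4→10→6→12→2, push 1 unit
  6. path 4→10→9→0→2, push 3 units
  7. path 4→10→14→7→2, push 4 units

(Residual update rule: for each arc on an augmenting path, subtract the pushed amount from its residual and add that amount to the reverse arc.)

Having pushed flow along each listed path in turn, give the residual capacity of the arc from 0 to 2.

after path 1 (4→9→0→2, push 10): res(0,2)=17
after path 2 (4→14→7→2, push 9): res(0,2)=17
after path 3 (4→3→14→10→9→7→1→6→11→0→2, push 4): res(0,2)=13
after path 4 (4→10→6→11→2, push 1): res(0,2)=13
after path 5 (4→10→6→12→2, push 1): res(0,2)=13
after path 6 (4→10→9→0→2, push 3): res(0,2)=10
after path 7 (4→10→14→7→2, push 4): res(0,2)=10

Residual capacity of (0,2): 10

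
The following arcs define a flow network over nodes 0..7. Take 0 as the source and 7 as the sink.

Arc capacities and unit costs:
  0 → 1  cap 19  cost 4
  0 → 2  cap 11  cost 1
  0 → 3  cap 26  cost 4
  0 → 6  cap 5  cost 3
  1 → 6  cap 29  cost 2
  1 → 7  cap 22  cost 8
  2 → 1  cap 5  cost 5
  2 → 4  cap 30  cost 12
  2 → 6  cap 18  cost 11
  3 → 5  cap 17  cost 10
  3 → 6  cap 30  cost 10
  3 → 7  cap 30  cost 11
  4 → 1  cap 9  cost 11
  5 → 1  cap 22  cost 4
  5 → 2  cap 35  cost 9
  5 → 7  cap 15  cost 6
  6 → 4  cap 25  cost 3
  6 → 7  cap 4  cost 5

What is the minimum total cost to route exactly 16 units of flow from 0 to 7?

shortest-cost path #1: 0→6→7 push 4 @ unit cost 8 (adds 32)
shortest-cost path #2: 0→1→7 push 12 @ unit cost 12 (adds 144)
total cost = 176

Minimum cost for 16 units: 176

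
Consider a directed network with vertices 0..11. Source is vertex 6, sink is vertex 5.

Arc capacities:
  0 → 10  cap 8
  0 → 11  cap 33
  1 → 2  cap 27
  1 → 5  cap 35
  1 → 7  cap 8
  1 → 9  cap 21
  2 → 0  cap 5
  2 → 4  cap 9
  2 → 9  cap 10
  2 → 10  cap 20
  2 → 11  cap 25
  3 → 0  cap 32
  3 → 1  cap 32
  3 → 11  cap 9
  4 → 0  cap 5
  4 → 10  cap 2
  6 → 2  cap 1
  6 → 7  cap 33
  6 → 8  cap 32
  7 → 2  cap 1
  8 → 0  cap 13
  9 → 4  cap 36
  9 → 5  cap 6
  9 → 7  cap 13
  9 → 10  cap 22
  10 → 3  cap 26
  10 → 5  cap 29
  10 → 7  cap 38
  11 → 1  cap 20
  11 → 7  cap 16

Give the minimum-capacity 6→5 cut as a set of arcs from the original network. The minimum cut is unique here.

augment #1: 6→2→9→5 push 1
augment #2: 6→7→2→9→5 push 1
augment #3: 6→8→0→10→5 push 8
augment #4: 6→8→0→11→1→5 push 5
max flow = 15; residual-reachable set from 6 gives S-side
cut edges (S→T): {(6,2), (7,2), (8,0)} total cap 15

Min-cut arcs: {(6,2), (7,2), (8,0)} (total capacity 15)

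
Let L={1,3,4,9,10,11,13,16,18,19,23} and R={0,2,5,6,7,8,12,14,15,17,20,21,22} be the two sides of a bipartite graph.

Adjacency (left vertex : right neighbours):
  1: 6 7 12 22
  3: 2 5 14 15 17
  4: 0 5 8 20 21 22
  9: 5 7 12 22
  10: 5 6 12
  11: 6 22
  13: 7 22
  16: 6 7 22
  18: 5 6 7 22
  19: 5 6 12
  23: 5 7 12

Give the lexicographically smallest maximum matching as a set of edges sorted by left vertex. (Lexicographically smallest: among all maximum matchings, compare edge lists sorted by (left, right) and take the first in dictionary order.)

|M| = 7 (so the lex-smallest maximum matching has 7 edges)
process left vertices in ascending order; for each, take the smallest-labelled available neighbour that still permits 7 edges overall, or leave it unmatched if none does
lex-smallest matching: {1-6, 3-2, 4-0, 9-5, 10-12, 11-22, 13-7}

Lex-smallest maximum matching: {(1,6), (3,2), (4,0), (9,5), (10,12), (11,22), (13,7)}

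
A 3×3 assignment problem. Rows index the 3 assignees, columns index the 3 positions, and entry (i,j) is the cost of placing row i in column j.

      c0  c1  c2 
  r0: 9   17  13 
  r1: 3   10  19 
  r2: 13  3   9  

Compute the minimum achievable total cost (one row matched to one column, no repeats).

Minimum assignment cost: 19

optimal assignment: row0→col2 (cost 13), row1→col0 (cost 3), row2→col1 (cost 3)
total = 13 + 3 + 3 = 19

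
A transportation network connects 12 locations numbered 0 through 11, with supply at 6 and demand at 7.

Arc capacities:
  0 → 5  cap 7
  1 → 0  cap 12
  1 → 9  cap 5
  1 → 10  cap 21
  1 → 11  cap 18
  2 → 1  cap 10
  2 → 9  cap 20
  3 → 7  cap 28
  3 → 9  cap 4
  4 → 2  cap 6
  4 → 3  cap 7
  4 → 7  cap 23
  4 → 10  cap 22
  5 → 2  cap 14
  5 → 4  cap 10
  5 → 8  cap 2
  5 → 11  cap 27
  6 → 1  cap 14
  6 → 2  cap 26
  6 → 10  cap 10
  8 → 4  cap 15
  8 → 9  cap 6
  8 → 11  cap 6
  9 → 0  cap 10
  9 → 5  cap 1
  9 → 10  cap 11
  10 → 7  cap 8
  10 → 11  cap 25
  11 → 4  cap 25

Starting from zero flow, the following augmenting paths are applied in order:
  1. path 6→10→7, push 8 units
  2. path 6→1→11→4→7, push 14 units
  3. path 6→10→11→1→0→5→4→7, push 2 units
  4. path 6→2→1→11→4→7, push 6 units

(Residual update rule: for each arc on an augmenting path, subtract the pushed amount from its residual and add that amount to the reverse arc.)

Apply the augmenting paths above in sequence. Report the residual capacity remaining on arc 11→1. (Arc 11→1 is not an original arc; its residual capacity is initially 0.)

Residual capacity of (11,1): 18

after path 1 (6→10→7, push 8): res(11,1)=0
after path 2 (6→1→11→4→7, push 14): res(11,1)=14
after path 3 (6→10→11→1→0→5→4→7, push 2): res(11,1)=12
after path 4 (6→2→1→11→4→7, push 6): res(11,1)=18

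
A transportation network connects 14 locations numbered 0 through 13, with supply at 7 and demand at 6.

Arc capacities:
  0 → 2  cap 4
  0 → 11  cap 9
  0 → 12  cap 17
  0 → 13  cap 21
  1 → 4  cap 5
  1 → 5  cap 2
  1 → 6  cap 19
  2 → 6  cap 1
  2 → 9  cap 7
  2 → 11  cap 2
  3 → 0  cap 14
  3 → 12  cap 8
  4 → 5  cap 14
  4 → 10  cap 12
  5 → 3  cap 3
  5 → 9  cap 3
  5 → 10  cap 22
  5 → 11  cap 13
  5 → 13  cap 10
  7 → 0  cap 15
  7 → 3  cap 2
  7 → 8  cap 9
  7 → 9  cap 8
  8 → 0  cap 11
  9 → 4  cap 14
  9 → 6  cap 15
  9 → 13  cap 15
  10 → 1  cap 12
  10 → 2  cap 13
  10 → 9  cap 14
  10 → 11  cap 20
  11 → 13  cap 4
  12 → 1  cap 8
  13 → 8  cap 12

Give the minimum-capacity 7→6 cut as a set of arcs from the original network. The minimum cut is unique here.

Min-cut arcs: {(0,2), (7,9), (12,1)} (total capacity 20)

augment #1: 7→9→6 push 8
augment #2: 7→0→2→6 push 1
augment #3: 7→0→2→9→6 push 3
augment #4: 7→0→12→1→6 push 8
max flow = 20; residual-reachable set from 7 gives S-side
cut edges (S→T): {(0,2), (7,9), (12,1)} total cap 20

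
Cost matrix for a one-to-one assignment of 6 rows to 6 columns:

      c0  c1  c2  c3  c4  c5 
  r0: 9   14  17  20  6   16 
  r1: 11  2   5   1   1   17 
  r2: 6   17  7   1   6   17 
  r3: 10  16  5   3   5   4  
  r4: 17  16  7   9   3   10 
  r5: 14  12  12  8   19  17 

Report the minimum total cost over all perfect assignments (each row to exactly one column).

optimal assignment: row0→col0 (cost 9), row1→col1 (cost 2), row2→col3 (cost 1), row3→col5 (cost 4), row4→col4 (cost 3), row5→col2 (cost 12)
total = 9 + 2 + 1 + 4 + 3 + 12 = 31

Minimum assignment cost: 31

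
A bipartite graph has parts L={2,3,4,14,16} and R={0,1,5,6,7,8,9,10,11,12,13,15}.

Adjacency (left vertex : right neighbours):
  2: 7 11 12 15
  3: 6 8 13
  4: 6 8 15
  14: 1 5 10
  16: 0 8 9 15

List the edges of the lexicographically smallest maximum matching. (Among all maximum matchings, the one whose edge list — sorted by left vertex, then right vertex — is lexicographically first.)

Lex-smallest maximum matching: {(2,7), (3,6), (4,8), (14,1), (16,0)}

|M| = 5 (so the lex-smallest maximum matching has 5 edges)
process left vertices in ascending order; for each, take the smallest-labelled available neighbour that still permits 5 edges overall, or leave it unmatched if none does
lex-smallest matching: {2-7, 3-6, 4-8, 14-1, 16-0}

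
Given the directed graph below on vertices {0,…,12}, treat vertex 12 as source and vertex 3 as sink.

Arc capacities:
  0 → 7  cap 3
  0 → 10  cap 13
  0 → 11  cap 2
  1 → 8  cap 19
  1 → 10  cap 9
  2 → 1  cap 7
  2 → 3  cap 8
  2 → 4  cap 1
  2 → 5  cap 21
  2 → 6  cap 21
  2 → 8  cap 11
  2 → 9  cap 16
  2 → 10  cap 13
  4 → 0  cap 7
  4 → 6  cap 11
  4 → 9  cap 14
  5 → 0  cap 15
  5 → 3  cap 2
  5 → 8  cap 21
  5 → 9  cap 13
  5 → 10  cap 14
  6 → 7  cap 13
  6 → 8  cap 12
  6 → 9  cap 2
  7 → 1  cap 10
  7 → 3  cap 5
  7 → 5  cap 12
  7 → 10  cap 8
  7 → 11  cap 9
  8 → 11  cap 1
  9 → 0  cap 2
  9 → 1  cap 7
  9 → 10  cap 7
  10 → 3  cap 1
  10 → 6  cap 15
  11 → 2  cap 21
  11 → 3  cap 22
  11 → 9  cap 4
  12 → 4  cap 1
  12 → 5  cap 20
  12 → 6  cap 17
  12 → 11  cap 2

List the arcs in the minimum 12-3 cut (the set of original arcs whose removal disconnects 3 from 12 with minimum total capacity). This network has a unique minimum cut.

augment #1: 12→5→3 push 2
augment #2: 12→11→3 push 2
augment #3: 12→5→10→3 push 1
augment #4: 12→6→7→3 push 5
augment #5: 12→4→0→11→3 push 1
augment #6: 12→5→0→11→3 push 1
augment #7: 12→5→8→11→3 push 1
augment #8: 12→6→7→11→3 push 8
augment #9: 12→5→0→7→11→3 push 1
max flow = 22; residual-reachable set from 12 gives S-side
cut edges (S→T): {(0,11), (5,3), (7,3), (7,11), (8,11), (10,3), (12,11)} total cap 22

Min-cut arcs: {(0,11), (5,3), (7,3), (7,11), (8,11), (10,3), (12,11)} (total capacity 22)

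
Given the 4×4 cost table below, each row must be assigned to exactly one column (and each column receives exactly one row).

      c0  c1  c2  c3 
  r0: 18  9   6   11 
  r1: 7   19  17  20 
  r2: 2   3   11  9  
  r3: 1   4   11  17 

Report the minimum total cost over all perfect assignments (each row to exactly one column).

Minimum assignment cost: 26

optimal assignment: row0→col2 (cost 6), row1→col0 (cost 7), row2→col3 (cost 9), row3→col1 (cost 4)
total = 6 + 7 + 9 + 4 = 26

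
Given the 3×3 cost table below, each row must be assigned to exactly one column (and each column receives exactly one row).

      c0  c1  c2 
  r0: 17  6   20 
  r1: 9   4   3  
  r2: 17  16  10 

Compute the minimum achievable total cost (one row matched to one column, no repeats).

optimal assignment: row0→col1 (cost 6), row1→col0 (cost 9), row2→col2 (cost 10)
total = 6 + 9 + 10 = 25

Minimum assignment cost: 25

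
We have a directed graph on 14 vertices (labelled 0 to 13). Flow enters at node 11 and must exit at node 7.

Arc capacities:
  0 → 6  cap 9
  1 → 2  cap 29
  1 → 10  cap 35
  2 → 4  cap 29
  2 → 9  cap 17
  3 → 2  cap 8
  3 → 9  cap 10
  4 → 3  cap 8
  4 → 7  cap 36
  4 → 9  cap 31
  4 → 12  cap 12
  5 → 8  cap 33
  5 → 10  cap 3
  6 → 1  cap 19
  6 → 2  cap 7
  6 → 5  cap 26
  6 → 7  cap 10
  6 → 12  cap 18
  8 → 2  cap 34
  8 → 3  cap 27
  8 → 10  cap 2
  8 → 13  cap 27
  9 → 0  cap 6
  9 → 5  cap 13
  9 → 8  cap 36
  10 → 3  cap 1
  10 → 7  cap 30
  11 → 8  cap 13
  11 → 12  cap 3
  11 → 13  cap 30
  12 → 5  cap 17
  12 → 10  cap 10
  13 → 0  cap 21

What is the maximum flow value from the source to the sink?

Maximum flow value: 25

augment #1: 11→8→10→7 bottleneck 2, total now 2
augment #2: 11→12→10→7 bottleneck 3, total now 5
augment #3: 11→8→2→4→7 bottleneck 11, total now 16
augment #4: 11→13→0→6→7 bottleneck 9, total now 25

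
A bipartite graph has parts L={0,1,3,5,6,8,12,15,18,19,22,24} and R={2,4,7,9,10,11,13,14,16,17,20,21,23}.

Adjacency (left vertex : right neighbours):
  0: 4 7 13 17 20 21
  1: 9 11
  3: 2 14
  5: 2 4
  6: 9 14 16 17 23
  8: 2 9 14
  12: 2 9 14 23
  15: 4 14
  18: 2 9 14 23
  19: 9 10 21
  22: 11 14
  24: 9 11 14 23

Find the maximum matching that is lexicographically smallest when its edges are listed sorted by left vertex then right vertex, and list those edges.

Lex-smallest maximum matching: {(0,7), (1,9), (3,2), (5,4), (6,16), (8,14), (12,23), (19,10), (22,11)}

|M| = 9 (so the lex-smallest maximum matching has 9 edges)
process left vertices in ascending order; for each, take the smallest-labelled available neighbour that still permits 9 edges overall, or leave it unmatched if none does
lex-smallest matching: {0-7, 1-9, 3-2, 5-4, 6-16, 8-14, 12-23, 19-10, 22-11}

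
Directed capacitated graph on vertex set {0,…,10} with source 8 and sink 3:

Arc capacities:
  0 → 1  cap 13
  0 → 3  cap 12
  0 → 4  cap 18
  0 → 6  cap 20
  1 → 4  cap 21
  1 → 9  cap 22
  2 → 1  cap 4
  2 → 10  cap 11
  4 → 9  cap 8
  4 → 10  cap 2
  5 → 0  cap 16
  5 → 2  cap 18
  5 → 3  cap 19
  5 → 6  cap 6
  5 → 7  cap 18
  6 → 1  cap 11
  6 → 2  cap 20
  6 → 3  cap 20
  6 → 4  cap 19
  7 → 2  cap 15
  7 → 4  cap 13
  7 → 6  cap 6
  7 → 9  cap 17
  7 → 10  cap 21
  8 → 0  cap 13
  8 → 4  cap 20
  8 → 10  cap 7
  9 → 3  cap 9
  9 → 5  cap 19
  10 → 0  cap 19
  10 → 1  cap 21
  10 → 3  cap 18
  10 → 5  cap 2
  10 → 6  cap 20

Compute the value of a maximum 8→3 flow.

augment #1: 8→0→3 bottleneck 12, total now 12
augment #2: 8→10→3 bottleneck 7, total now 19
augment #3: 8→0→6→3 bottleneck 1, total now 20
augment #4: 8→4→9→3 bottleneck 8, total now 28
augment #5: 8→4→10→3 bottleneck 2, total now 30

Maximum flow value: 30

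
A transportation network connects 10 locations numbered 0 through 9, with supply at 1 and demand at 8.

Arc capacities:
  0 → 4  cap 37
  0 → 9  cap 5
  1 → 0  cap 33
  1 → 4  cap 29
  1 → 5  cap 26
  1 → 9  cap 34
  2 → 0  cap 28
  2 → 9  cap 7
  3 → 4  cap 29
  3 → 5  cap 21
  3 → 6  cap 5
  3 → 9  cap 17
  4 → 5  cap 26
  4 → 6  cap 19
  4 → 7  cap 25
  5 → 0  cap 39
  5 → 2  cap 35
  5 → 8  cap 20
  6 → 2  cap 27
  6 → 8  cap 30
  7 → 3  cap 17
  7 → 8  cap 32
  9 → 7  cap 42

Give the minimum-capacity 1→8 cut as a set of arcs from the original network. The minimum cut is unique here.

augment #1: 1→5→8 push 20
augment #2: 1→4→6→8 push 19
augment #3: 1→4→7→8 push 10
augment #4: 1→9→7→8 push 22
augment #5: 1→9→7→3→6→8 push 5
max flow = 76; residual-reachable set from 1 gives S-side
cut edges (S→T): {(3,6), (4,6), (5,8), (7,8)} total cap 76

Min-cut arcs: {(3,6), (4,6), (5,8), (7,8)} (total capacity 76)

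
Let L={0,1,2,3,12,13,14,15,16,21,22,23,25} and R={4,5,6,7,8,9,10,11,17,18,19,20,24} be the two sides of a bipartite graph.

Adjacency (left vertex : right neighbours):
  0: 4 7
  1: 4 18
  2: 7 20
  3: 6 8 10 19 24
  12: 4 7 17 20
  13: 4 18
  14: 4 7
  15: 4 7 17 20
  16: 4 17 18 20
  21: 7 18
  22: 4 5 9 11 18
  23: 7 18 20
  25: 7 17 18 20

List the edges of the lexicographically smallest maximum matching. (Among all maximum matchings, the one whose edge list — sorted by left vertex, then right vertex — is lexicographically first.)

|M| = 7 (so the lex-smallest maximum matching has 7 edges)
process left vertices in ascending order; for each, take the smallest-labelled available neighbour that still permits 7 edges overall, or leave it unmatched if none does
lex-smallest matching: {0-4, 1-18, 2-7, 3-6, 12-17, 15-20, 22-5}

Lex-smallest maximum matching: {(0,4), (1,18), (2,7), (3,6), (12,17), (15,20), (22,5)}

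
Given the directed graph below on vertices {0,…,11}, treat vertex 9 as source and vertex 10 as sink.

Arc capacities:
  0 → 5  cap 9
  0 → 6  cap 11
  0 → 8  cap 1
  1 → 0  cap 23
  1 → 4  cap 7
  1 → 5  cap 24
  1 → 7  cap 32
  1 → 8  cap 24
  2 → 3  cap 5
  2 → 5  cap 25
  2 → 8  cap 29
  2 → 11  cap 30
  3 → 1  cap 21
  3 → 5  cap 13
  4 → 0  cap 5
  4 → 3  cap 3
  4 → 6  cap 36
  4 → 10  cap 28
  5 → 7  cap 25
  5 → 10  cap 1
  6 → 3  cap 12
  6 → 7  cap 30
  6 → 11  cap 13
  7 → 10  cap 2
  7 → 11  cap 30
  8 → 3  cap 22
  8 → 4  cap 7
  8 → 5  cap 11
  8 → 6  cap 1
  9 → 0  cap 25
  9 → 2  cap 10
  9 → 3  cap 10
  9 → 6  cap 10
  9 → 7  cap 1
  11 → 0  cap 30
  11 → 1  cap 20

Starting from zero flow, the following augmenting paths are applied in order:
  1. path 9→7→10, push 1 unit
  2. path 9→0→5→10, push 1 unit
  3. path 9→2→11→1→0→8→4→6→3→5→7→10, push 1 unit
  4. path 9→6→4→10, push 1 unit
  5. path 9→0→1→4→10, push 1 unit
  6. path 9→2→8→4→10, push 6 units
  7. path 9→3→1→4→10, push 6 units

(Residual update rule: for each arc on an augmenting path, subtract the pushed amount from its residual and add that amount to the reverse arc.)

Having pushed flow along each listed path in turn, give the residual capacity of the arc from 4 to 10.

after path 1 (9→7→10, push 1): res(4,10)=28
after path 2 (9→0→5→10, push 1): res(4,10)=28
after path 3 (9→2→11→1→0→8→4→6→3→5→7→10, push 1): res(4,10)=28
after path 4 (9→6→4→10, push 1): res(4,10)=27
after path 5 (9→0→1→4→10, push 1): res(4,10)=26
after path 6 (9→2→8→4→10, push 6): res(4,10)=20
after path 7 (9→3→1→4→10, push 6): res(4,10)=14

Residual capacity of (4,10): 14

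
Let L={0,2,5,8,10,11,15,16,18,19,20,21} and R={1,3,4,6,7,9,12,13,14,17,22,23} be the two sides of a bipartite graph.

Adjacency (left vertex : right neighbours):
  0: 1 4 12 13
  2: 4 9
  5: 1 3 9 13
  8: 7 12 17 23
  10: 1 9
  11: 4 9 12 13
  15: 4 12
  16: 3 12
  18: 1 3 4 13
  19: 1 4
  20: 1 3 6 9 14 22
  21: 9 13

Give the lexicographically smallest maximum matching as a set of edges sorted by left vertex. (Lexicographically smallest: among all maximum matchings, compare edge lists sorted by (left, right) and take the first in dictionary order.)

Lex-smallest maximum matching: {(0,1), (2,4), (5,3), (8,7), (10,9), (11,12), (18,13), (20,6)}

|M| = 8 (so the lex-smallest maximum matching has 8 edges)
process left vertices in ascending order; for each, take the smallest-labelled available neighbour that still permits 8 edges overall, or leave it unmatched if none does
lex-smallest matching: {0-1, 2-4, 5-3, 8-7, 10-9, 11-12, 18-13, 20-6}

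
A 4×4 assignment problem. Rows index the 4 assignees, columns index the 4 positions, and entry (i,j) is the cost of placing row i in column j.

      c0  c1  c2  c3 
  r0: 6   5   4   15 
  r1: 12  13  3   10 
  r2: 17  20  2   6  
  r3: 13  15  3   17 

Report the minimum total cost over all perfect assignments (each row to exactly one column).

optimal assignment: row0→col1 (cost 5), row1→col0 (cost 12), row2→col3 (cost 6), row3→col2 (cost 3)
total = 5 + 12 + 6 + 3 = 26

Minimum assignment cost: 26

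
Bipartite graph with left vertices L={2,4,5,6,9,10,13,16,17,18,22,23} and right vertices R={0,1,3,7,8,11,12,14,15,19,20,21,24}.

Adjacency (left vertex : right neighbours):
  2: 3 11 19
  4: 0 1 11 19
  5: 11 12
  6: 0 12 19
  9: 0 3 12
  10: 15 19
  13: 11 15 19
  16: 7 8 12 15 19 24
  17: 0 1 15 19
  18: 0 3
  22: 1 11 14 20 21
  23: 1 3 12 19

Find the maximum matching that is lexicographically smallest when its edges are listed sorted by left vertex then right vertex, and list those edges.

Lex-smallest maximum matching: {(2,3), (4,0), (5,11), (6,12), (10,15), (13,19), (16,7), (17,1), (22,14)}

|M| = 9 (so the lex-smallest maximum matching has 9 edges)
process left vertices in ascending order; for each, take the smallest-labelled available neighbour that still permits 9 edges overall, or leave it unmatched if none does
lex-smallest matching: {2-3, 4-0, 5-11, 6-12, 10-15, 13-19, 16-7, 17-1, 22-14}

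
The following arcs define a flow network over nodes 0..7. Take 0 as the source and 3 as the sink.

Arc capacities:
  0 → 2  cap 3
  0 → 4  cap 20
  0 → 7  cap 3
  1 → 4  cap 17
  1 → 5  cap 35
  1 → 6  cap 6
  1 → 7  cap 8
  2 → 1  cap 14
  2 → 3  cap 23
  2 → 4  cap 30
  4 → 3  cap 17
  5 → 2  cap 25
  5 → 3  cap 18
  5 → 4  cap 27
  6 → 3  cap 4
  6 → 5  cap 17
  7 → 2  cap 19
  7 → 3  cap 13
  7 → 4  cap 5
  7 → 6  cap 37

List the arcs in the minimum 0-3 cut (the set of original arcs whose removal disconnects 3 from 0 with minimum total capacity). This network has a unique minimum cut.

augment #1: 0→2→3 push 3
augment #2: 0→4→3 push 17
augment #3: 0→7→3 push 3
max flow = 23; residual-reachable set from 0 gives S-side
cut edges (S→T): {(0,2), (0,7), (4,3)} total cap 23

Min-cut arcs: {(0,2), (0,7), (4,3)} (total capacity 23)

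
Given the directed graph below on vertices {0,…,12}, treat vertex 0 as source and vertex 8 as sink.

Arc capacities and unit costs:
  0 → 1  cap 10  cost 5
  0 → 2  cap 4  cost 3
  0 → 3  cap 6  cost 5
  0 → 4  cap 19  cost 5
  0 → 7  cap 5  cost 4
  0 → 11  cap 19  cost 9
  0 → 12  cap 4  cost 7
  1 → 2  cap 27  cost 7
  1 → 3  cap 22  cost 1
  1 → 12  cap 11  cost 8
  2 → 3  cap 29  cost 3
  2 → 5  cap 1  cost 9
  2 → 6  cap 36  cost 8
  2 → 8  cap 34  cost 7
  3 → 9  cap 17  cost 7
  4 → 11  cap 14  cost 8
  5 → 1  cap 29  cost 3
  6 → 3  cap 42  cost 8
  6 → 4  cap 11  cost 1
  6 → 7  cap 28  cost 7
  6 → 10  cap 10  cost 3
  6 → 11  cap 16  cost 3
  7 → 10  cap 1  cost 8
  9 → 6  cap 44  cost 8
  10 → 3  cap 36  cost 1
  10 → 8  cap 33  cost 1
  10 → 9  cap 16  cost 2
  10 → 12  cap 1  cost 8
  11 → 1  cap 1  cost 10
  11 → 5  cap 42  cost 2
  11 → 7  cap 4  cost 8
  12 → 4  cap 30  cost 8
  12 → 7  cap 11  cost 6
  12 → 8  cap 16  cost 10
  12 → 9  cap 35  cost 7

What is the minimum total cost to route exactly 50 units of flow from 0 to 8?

Minimum cost for 50 units: 1211

shortest-cost path #1: 0→2→8 push 4 @ unit cost 10 (adds 40)
shortest-cost path #2: 0→7→10→8 push 1 @ unit cost 13 (adds 13)
shortest-cost path #3: 0→12→8 push 4 @ unit cost 17 (adds 68)
shortest-cost path #4: 0→1→2→8 push 10 @ unit cost 19 (adds 190)
shortest-cost path #5: 0→3→9→6→10→8 push 6 @ unit cost 24 (adds 144)
shortest-cost path #6: 0→11→5→1→2→8 push 17 @ unit cost 28 (adds 476)
shortest-cost path #7: 0→11→5→1→12→8 push 2 @ unit cost 32 (adds 64)
shortest-cost path #8: 0→4→11→5→1→12→8 push 6 @ unit cost 36 (adds 216)
total cost = 1211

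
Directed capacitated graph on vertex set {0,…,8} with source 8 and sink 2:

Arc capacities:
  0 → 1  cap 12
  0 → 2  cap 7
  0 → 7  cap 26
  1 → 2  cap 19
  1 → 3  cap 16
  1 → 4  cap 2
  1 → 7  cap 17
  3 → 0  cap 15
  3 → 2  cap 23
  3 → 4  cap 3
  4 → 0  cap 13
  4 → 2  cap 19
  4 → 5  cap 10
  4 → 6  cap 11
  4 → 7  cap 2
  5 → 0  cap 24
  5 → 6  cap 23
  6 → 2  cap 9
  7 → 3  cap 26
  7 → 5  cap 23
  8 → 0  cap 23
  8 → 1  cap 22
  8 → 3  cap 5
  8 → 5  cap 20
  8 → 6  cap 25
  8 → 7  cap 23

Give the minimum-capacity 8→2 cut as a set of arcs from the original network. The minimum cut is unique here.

augment #1: 8→0→2 push 7
augment #2: 8→1→2 push 19
augment #3: 8→3→2 push 5
augment #4: 8→6→2 push 9
augment #5: 8→1→3→2 push 3
augment #6: 8→7→3→2 push 15
augment #7: 8→0→1→4→2 push 2
augment #8: 8→7→3→4→2 push 3
max flow = 63; residual-reachable set from 8 gives S-side
cut edges (S→T): {(0,2), (1,2), (1,4), (3,2), (3,4), (6,2)} total cap 63

Min-cut arcs: {(0,2), (1,2), (1,4), (3,2), (3,4), (6,2)} (total capacity 63)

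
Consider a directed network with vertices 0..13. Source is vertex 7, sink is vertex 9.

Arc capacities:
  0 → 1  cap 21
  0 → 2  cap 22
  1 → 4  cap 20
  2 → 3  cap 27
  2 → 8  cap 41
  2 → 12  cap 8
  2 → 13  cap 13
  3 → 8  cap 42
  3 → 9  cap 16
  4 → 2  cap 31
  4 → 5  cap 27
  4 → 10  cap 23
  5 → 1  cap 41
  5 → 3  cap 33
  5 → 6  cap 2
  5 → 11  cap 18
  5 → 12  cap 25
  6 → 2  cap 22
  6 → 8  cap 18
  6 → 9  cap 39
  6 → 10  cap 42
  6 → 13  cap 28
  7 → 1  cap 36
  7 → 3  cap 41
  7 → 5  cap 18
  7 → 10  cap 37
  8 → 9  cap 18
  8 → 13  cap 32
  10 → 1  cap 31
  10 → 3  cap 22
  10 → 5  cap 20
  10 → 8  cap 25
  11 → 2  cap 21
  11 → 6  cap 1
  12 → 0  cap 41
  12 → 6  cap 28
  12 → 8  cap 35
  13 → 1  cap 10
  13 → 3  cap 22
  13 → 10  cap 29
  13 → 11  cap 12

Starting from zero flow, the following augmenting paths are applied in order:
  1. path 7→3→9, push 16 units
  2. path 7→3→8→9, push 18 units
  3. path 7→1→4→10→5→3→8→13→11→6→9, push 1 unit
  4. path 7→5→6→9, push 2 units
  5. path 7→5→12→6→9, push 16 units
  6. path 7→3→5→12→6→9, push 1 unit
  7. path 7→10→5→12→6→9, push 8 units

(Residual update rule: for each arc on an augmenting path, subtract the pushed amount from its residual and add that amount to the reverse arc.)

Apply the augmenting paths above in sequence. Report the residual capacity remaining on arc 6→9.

after path 1 (7→3→9, push 16): res(6,9)=39
after path 2 (7→3→8→9, push 18): res(6,9)=39
after path 3 (7→1→4→10→5→3→8→13→11→6→9, push 1): res(6,9)=38
after path 4 (7→5→6→9, push 2): res(6,9)=36
after path 5 (7→5→12→6→9, push 16): res(6,9)=20
after path 6 (7→3→5→12→6→9, push 1): res(6,9)=19
after path 7 (7→10→5→12→6→9, push 8): res(6,9)=11

Residual capacity of (6,9): 11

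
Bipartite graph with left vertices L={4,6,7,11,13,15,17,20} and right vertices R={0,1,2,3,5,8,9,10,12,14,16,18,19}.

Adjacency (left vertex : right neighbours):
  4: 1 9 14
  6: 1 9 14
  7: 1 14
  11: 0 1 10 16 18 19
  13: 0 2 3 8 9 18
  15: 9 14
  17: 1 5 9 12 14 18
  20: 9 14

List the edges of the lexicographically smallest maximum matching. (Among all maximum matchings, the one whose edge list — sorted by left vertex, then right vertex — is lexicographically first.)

|M| = 6 (so the lex-smallest maximum matching has 6 edges)
process left vertices in ascending order; for each, take the smallest-labelled available neighbour that still permits 6 edges overall, or leave it unmatched if none does
lex-smallest matching: {4-1, 6-9, 7-14, 11-0, 13-2, 17-5}

Lex-smallest maximum matching: {(4,1), (6,9), (7,14), (11,0), (13,2), (17,5)}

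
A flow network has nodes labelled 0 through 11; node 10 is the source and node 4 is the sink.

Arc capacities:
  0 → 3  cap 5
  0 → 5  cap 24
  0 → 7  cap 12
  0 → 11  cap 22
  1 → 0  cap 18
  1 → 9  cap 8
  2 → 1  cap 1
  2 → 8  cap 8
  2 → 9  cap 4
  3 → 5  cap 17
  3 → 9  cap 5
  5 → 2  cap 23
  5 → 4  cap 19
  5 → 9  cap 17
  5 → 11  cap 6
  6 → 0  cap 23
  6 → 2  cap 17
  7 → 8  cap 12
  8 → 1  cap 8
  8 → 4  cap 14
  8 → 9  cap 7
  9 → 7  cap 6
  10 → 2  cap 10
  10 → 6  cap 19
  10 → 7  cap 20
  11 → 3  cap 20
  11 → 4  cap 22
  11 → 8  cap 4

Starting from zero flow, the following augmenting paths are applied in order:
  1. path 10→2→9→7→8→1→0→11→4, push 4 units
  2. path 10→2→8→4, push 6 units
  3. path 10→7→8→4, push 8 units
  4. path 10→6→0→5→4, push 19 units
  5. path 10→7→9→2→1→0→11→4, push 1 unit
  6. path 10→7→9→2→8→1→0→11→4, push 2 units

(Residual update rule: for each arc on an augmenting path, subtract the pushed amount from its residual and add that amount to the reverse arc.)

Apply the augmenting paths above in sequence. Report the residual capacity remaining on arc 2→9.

Residual capacity of (2,9): 3

after path 1 (10→2→9→7→8→1→0→11→4, push 4): res(2,9)=0
after path 2 (10→2→8→4, push 6): res(2,9)=0
after path 3 (10→7→8→4, push 8): res(2,9)=0
after path 4 (10→6→0→5→4, push 19): res(2,9)=0
after path 5 (10→7→9→2→1→0→11→4, push 1): res(2,9)=1
after path 6 (10→7→9→2→8→1→0→11→4, push 2): res(2,9)=3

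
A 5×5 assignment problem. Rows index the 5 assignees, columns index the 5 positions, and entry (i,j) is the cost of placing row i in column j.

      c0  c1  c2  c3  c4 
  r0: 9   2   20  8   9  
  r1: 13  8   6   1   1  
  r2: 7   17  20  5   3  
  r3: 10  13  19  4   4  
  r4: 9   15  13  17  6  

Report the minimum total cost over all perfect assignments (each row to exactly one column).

optimal assignment: row0→col1 (cost 2), row1→col2 (cost 6), row2→col4 (cost 3), row3→col3 (cost 4), row4→col0 (cost 9)
total = 2 + 6 + 3 + 4 + 9 = 24

Minimum assignment cost: 24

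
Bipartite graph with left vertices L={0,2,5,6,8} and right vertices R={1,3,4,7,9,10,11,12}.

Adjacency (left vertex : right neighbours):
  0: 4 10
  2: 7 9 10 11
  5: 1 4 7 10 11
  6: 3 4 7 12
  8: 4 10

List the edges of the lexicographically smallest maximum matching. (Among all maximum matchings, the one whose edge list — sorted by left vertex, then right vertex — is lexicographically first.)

Lex-smallest maximum matching: {(0,4), (2,7), (5,1), (6,3), (8,10)}

|M| = 5 (so the lex-smallest maximum matching has 5 edges)
process left vertices in ascending order; for each, take the smallest-labelled available neighbour that still permits 5 edges overall, or leave it unmatched if none does
lex-smallest matching: {0-4, 2-7, 5-1, 6-3, 8-10}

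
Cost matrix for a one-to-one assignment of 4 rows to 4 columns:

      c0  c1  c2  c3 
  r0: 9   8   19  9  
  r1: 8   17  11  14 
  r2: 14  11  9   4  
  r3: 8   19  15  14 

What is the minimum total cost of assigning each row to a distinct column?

Minimum assignment cost: 31

optimal assignment: row0→col1 (cost 8), row1→col2 (cost 11), row2→col3 (cost 4), row3→col0 (cost 8)
total = 8 + 11 + 4 + 8 = 31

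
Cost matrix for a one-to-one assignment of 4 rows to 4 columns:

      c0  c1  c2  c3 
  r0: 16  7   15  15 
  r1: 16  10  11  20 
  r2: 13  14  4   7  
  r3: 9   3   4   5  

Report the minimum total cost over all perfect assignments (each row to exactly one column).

Minimum assignment cost: 32

optimal assignment: row0→col1 (cost 7), row1→col0 (cost 16), row2→col2 (cost 4), row3→col3 (cost 5)
total = 7 + 16 + 4 + 5 = 32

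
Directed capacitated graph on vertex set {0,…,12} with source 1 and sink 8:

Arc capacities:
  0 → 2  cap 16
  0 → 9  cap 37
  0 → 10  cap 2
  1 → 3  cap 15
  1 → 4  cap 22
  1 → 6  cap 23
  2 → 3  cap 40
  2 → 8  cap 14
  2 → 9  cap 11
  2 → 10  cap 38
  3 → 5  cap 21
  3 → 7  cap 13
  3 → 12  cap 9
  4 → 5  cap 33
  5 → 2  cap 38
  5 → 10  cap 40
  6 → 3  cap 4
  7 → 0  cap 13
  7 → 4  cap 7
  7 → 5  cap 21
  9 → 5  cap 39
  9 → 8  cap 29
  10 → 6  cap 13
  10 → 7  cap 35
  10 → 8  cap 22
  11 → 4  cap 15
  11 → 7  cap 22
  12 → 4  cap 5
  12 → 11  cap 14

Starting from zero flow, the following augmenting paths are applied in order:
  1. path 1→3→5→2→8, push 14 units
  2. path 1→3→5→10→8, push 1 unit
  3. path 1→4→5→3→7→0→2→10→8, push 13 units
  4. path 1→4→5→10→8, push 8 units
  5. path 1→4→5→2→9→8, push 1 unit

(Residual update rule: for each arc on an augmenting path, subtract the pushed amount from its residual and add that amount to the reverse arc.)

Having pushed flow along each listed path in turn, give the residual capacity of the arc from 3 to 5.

after path 1 (1→3→5→2→8, push 14): res(3,5)=7
after path 2 (1→3→5→10→8, push 1): res(3,5)=6
after path 3 (1→4→5→3→7→0→2→10→8, push 13): res(3,5)=19
after path 4 (1→4→5→10→8, push 8): res(3,5)=19
after path 5 (1→4→5→2→9→8, push 1): res(3,5)=19

Residual capacity of (3,5): 19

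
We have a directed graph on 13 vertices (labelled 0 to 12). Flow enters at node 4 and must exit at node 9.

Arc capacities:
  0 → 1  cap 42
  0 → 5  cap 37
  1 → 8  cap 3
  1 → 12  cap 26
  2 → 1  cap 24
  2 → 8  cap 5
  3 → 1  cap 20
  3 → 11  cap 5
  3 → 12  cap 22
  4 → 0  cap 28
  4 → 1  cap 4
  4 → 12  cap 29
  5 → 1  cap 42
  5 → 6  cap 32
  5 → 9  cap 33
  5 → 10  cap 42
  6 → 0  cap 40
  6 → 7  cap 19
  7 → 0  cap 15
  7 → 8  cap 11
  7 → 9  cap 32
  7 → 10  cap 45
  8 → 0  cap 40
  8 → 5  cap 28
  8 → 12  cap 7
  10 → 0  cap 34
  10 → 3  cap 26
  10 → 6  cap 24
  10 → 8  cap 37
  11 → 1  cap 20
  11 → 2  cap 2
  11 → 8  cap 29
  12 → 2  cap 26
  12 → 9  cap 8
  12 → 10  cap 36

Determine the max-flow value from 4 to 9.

augment #1: 4→12→9 bottleneck 8, total now 8
augment #2: 4→0→5→9 bottleneck 28, total now 36
augment #3: 4→1→8→5→9 bottleneck 3, total now 39
augment #4: 4→12→2→8→5→9 bottleneck 2, total now 41
augment #5: 4→12→10→6→7→9 bottleneck 19, total now 60

Maximum flow value: 60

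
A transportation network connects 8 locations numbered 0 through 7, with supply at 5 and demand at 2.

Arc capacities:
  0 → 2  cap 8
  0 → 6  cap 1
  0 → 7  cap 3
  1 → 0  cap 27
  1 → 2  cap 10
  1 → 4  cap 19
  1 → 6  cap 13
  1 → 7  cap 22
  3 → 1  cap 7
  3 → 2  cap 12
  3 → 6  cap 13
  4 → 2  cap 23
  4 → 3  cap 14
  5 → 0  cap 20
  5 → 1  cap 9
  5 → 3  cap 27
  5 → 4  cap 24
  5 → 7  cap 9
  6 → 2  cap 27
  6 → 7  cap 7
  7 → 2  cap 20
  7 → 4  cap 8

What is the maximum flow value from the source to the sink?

augment #1: 5→0→2 bottleneck 8, total now 8
augment #2: 5→1→2 bottleneck 9, total now 17
augment #3: 5→3→2 bottleneck 12, total now 29
augment #4: 5→4→2 bottleneck 23, total now 52
augment #5: 5→7→2 bottleneck 9, total now 61
augment #6: 5→0→6→2 bottleneck 1, total now 62
augment #7: 5→0→7→2 bottleneck 3, total now 65
augment #8: 5→3→1→2 bottleneck 1, total now 66
augment #9: 5→3→6→2 bottleneck 13, total now 79
augment #10: 5→3→1→6→2 bottleneck 1, total now 80
augment #11: 5→4→3→1→6→2 bottleneck 1, total now 81

Maximum flow value: 81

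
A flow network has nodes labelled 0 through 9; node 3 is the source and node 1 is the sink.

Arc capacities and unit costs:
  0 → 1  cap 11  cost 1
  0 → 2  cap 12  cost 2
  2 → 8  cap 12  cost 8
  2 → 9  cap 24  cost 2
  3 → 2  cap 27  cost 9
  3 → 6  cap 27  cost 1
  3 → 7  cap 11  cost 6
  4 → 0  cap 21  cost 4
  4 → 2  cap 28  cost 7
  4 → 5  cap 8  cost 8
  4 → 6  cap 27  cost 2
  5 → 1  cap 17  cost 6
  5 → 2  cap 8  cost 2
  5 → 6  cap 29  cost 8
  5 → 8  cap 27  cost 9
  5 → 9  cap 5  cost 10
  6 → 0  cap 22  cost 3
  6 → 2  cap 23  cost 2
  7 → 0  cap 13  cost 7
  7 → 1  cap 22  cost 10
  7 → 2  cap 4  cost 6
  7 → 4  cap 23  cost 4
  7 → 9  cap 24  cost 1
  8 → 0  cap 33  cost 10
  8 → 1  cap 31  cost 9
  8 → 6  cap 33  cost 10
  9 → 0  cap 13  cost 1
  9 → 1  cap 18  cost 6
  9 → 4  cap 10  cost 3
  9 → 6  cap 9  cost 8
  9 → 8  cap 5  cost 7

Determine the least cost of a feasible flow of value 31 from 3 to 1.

Minimum cost for 31 units: 289

shortest-cost path #1: 3→6→0→1 push 11 @ unit cost 5 (adds 55)
shortest-cost path #2: 3→6→2→9→1 push 16 @ unit cost 11 (adds 176)
shortest-cost path #3: 3→7→9→1 push 2 @ unit cost 13 (adds 26)
shortest-cost path #4: 3→7→1 push 2 @ unit cost 16 (adds 32)
total cost = 289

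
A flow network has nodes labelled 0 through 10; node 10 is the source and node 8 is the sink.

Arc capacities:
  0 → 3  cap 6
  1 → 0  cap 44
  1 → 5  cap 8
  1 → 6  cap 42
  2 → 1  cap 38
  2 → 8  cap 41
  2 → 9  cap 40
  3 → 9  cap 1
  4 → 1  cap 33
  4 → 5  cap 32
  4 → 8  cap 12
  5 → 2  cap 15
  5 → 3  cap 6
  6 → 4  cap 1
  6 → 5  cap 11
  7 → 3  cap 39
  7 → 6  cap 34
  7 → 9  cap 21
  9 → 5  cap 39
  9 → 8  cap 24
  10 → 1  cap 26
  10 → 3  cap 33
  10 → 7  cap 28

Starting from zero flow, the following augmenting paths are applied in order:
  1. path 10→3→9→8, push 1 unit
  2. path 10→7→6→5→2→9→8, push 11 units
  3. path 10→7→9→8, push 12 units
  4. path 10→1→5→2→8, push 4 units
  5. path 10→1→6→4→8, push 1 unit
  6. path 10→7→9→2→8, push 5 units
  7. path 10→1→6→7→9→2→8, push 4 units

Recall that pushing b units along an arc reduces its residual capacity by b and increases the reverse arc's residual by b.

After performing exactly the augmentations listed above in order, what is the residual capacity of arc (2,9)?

Residual capacity of (2,9): 38

after path 1 (10→3→9→8, push 1): res(2,9)=40
after path 2 (10→7→6→5→2→9→8, push 11): res(2,9)=29
after path 3 (10→7→9→8, push 12): res(2,9)=29
after path 4 (10→1→5→2→8, push 4): res(2,9)=29
after path 5 (10→1→6→4→8, push 1): res(2,9)=29
after path 6 (10→7→9→2→8, push 5): res(2,9)=34
after path 7 (10→1→6→7→9→2→8, push 4): res(2,9)=38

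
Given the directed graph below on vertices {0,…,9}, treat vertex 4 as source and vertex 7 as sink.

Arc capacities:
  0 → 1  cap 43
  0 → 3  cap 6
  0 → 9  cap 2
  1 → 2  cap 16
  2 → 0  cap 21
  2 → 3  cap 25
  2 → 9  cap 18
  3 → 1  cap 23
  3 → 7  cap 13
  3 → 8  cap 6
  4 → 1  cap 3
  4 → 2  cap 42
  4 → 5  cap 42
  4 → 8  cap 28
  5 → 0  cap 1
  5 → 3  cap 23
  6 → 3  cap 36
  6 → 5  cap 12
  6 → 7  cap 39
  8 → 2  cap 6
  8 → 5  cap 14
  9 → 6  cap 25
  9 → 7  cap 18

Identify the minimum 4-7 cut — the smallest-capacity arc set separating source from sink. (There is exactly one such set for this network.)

Min-cut arcs: {(0,9), (2,9), (3,7)} (total capacity 33)

augment #1: 4→2→3→7 push 13
augment #2: 4→2→9→7 push 18
augment #3: 4→2→0→9→6→7 push 2
max flow = 33; residual-reachable set from 4 gives S-side
cut edges (S→T): {(0,9), (2,9), (3,7)} total cap 33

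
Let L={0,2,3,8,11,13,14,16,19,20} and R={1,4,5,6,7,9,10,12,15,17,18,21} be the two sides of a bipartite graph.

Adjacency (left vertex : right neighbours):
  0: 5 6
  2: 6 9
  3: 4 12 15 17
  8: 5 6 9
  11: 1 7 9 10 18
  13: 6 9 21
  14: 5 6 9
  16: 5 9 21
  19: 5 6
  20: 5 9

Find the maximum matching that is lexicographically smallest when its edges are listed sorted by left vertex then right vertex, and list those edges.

Lex-smallest maximum matching: {(0,5), (2,6), (3,4), (8,9), (11,1), (13,21)}

|M| = 6 (so the lex-smallest maximum matching has 6 edges)
process left vertices in ascending order; for each, take the smallest-labelled available neighbour that still permits 6 edges overall, or leave it unmatched if none does
lex-smallest matching: {0-5, 2-6, 3-4, 8-9, 11-1, 13-21}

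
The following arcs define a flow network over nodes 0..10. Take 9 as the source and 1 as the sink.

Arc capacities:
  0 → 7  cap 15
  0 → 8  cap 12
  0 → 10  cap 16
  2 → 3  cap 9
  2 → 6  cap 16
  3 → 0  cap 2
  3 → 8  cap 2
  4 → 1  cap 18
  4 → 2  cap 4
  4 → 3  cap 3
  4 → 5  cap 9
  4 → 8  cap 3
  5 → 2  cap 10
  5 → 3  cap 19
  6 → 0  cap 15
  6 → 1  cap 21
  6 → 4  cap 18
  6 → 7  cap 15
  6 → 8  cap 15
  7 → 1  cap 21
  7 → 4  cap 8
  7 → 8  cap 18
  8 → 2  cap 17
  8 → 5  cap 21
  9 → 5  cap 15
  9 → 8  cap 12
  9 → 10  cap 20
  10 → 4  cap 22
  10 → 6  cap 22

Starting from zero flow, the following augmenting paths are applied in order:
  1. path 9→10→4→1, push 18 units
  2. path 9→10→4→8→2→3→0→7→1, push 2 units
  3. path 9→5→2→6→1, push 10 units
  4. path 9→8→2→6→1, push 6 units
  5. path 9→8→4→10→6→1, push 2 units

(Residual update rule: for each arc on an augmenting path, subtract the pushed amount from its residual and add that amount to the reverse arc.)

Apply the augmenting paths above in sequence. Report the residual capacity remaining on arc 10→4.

after path 1 (9→10→4→1, push 18): res(10,4)=4
after path 2 (9→10→4→8→2→3→0→7→1, push 2): res(10,4)=2
after path 3 (9→5→2→6→1, push 10): res(10,4)=2
after path 4 (9→8→2→6→1, push 6): res(10,4)=2
after path 5 (9→8→4→10→6→1, push 2): res(10,4)=4

Residual capacity of (10,4): 4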